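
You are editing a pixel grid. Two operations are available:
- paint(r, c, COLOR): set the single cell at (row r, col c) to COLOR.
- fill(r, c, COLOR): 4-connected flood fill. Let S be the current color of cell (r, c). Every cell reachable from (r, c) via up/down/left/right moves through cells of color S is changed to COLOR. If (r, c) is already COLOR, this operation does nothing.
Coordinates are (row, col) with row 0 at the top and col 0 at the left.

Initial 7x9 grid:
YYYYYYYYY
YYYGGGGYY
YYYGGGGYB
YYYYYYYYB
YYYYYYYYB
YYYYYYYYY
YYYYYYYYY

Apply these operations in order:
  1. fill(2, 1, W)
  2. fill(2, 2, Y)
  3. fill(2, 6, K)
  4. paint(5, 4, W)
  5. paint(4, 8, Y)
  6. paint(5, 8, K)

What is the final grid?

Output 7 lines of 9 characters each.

After op 1 fill(2,1,W) [52 cells changed]:
WWWWWWWWW
WWWGGGGWW
WWWGGGGWB
WWWWWWWWB
WWWWWWWWB
WWWWWWWWW
WWWWWWWWW
After op 2 fill(2,2,Y) [52 cells changed]:
YYYYYYYYY
YYYGGGGYY
YYYGGGGYB
YYYYYYYYB
YYYYYYYYB
YYYYYYYYY
YYYYYYYYY
After op 3 fill(2,6,K) [8 cells changed]:
YYYYYYYYY
YYYKKKKYY
YYYKKKKYB
YYYYYYYYB
YYYYYYYYB
YYYYYYYYY
YYYYYYYYY
After op 4 paint(5,4,W):
YYYYYYYYY
YYYKKKKYY
YYYKKKKYB
YYYYYYYYB
YYYYYYYYB
YYYYWYYYY
YYYYYYYYY
After op 5 paint(4,8,Y):
YYYYYYYYY
YYYKKKKYY
YYYKKKKYB
YYYYYYYYB
YYYYYYYYY
YYYYWYYYY
YYYYYYYYY
After op 6 paint(5,8,K):
YYYYYYYYY
YYYKKKKYY
YYYKKKKYB
YYYYYYYYB
YYYYYYYYY
YYYYWYYYK
YYYYYYYYY

Answer: YYYYYYYYY
YYYKKKKYY
YYYKKKKYB
YYYYYYYYB
YYYYYYYYY
YYYYWYYYK
YYYYYYYYY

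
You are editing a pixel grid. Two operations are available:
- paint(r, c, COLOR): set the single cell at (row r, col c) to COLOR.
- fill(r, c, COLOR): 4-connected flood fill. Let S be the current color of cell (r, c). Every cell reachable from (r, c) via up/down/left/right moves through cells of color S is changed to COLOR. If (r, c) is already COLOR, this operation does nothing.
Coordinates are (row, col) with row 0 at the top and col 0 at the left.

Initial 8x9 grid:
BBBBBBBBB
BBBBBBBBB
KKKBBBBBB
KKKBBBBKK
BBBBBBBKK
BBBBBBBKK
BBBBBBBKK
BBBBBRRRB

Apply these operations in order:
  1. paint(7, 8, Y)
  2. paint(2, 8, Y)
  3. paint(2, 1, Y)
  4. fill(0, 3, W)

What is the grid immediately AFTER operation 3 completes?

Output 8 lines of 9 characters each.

Answer: BBBBBBBBB
BBBBBBBBB
KYKBBBBBY
KKKBBBBKK
BBBBBBBKK
BBBBBBBKK
BBBBBBBKK
BBBBBRRRY

Derivation:
After op 1 paint(7,8,Y):
BBBBBBBBB
BBBBBBBBB
KKKBBBBBB
KKKBBBBKK
BBBBBBBKK
BBBBBBBKK
BBBBBBBKK
BBBBBRRRY
After op 2 paint(2,8,Y):
BBBBBBBBB
BBBBBBBBB
KKKBBBBBY
KKKBBBBKK
BBBBBBBKK
BBBBBBBKK
BBBBBBBKK
BBBBBRRRY
After op 3 paint(2,1,Y):
BBBBBBBBB
BBBBBBBBB
KYKBBBBBY
KKKBBBBKK
BBBBBBBKK
BBBBBBBKK
BBBBBBBKK
BBBBBRRRY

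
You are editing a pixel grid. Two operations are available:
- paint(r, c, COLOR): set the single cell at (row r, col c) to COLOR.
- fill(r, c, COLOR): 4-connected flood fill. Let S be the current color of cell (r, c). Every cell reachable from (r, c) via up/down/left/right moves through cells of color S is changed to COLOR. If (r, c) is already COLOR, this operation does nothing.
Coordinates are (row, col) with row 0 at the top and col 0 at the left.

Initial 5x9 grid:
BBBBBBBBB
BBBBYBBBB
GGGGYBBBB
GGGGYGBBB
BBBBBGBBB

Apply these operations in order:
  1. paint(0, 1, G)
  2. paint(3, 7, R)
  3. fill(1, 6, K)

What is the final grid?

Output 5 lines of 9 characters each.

Answer: KGKKKKKKK
KKKKYKKKK
GGGGYKKKK
GGGGYGKRK
BBBBBGKKK

Derivation:
After op 1 paint(0,1,G):
BGBBBBBBB
BBBBYBBBB
GGGGYBBBB
GGGGYGBBB
BBBBBGBBB
After op 2 paint(3,7,R):
BGBBBBBBB
BBBBYBBBB
GGGGYBBBB
GGGGYGBRB
BBBBBGBBB
After op 3 fill(1,6,K) [25 cells changed]:
KGKKKKKKK
KKKKYKKKK
GGGGYKKKK
GGGGYGKRK
BBBBBGKKK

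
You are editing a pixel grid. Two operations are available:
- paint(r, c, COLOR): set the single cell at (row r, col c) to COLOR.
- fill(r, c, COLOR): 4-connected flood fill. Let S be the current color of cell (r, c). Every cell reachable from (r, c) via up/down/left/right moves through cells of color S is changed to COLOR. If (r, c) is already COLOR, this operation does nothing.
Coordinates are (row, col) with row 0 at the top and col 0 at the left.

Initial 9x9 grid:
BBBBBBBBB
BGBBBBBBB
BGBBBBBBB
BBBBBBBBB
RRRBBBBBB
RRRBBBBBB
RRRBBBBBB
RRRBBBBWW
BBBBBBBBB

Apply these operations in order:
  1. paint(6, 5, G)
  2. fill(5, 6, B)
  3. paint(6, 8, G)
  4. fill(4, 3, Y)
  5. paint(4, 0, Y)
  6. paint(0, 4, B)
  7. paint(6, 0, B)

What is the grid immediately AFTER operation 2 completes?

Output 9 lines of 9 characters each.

After op 1 paint(6,5,G):
BBBBBBBBB
BGBBBBBBB
BGBBBBBBB
BBBBBBBBB
RRRBBBBBB
RRRBBBBBB
RRRBBGBBB
RRRBBBBWW
BBBBBBBBB
After op 2 fill(5,6,B) [0 cells changed]:
BBBBBBBBB
BGBBBBBBB
BGBBBBBBB
BBBBBBBBB
RRRBBBBBB
RRRBBBBBB
RRRBBGBBB
RRRBBBBWW
BBBBBBBBB

Answer: BBBBBBBBB
BGBBBBBBB
BGBBBBBBB
BBBBBBBBB
RRRBBBBBB
RRRBBBBBB
RRRBBGBBB
RRRBBBBWW
BBBBBBBBB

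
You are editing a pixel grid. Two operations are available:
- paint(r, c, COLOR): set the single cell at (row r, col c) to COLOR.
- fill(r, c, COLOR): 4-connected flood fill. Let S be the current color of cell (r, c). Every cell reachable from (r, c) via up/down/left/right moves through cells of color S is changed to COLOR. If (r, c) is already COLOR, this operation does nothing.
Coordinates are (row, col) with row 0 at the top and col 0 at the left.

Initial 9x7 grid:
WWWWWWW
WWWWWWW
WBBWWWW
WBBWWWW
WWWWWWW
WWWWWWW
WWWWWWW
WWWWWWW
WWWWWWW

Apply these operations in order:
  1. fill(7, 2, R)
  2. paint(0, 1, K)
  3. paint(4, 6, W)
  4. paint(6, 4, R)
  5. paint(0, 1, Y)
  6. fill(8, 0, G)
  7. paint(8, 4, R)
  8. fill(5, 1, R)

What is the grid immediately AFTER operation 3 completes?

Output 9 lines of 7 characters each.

Answer: RKRRRRR
RRRRRRR
RBBRRRR
RBBRRRR
RRRRRRW
RRRRRRR
RRRRRRR
RRRRRRR
RRRRRRR

Derivation:
After op 1 fill(7,2,R) [59 cells changed]:
RRRRRRR
RRRRRRR
RBBRRRR
RBBRRRR
RRRRRRR
RRRRRRR
RRRRRRR
RRRRRRR
RRRRRRR
After op 2 paint(0,1,K):
RKRRRRR
RRRRRRR
RBBRRRR
RBBRRRR
RRRRRRR
RRRRRRR
RRRRRRR
RRRRRRR
RRRRRRR
After op 3 paint(4,6,W):
RKRRRRR
RRRRRRR
RBBRRRR
RBBRRRR
RRRRRRW
RRRRRRR
RRRRRRR
RRRRRRR
RRRRRRR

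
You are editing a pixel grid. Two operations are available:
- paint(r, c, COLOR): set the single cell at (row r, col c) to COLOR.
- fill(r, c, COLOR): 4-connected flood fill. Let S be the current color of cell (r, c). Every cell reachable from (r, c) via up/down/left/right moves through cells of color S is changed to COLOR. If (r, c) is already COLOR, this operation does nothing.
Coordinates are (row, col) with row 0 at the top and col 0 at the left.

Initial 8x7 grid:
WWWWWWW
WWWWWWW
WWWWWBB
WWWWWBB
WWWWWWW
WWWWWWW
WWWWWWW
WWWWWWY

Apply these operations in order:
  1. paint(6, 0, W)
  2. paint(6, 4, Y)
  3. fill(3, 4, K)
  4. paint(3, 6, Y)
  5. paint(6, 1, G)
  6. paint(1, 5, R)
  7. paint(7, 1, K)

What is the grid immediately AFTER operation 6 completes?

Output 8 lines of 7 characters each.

After op 1 paint(6,0,W):
WWWWWWW
WWWWWWW
WWWWWBB
WWWWWBB
WWWWWWW
WWWWWWW
WWWWWWW
WWWWWWY
After op 2 paint(6,4,Y):
WWWWWWW
WWWWWWW
WWWWWBB
WWWWWBB
WWWWWWW
WWWWWWW
WWWWYWW
WWWWWWY
After op 3 fill(3,4,K) [50 cells changed]:
KKKKKKK
KKKKKKK
KKKKKBB
KKKKKBB
KKKKKKK
KKKKKKK
KKKKYKK
KKKKKKY
After op 4 paint(3,6,Y):
KKKKKKK
KKKKKKK
KKKKKBB
KKKKKBY
KKKKKKK
KKKKKKK
KKKKYKK
KKKKKKY
After op 5 paint(6,1,G):
KKKKKKK
KKKKKKK
KKKKKBB
KKKKKBY
KKKKKKK
KKKKKKK
KGKKYKK
KKKKKKY
After op 6 paint(1,5,R):
KKKKKKK
KKKKKRK
KKKKKBB
KKKKKBY
KKKKKKK
KKKKKKK
KGKKYKK
KKKKKKY

Answer: KKKKKKK
KKKKKRK
KKKKKBB
KKKKKBY
KKKKKKK
KKKKKKK
KGKKYKK
KKKKKKY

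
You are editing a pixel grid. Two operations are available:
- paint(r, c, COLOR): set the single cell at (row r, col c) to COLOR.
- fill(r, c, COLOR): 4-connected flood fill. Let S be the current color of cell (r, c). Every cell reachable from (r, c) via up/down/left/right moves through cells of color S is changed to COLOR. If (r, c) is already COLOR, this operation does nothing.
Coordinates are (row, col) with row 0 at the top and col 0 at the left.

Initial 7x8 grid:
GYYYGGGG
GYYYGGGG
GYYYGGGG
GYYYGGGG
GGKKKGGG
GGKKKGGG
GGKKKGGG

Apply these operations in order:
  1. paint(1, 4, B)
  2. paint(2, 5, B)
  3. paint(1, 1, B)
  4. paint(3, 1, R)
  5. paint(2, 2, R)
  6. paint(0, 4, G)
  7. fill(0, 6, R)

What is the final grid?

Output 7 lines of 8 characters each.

Answer: GYYYRRRR
GBYYBRRR
GYRYRBRR
GRYYRRRR
GGKKKRRR
GGKKKRRR
GGKKKRRR

Derivation:
After op 1 paint(1,4,B):
GYYYGGGG
GYYYBGGG
GYYYGGGG
GYYYGGGG
GGKKKGGG
GGKKKGGG
GGKKKGGG
After op 2 paint(2,5,B):
GYYYGGGG
GYYYBGGG
GYYYGBGG
GYYYGGGG
GGKKKGGG
GGKKKGGG
GGKKKGGG
After op 3 paint(1,1,B):
GYYYGGGG
GBYYBGGG
GYYYGBGG
GYYYGGGG
GGKKKGGG
GGKKKGGG
GGKKKGGG
After op 4 paint(3,1,R):
GYYYGGGG
GBYYBGGG
GYYYGBGG
GRYYGGGG
GGKKKGGG
GGKKKGGG
GGKKKGGG
After op 5 paint(2,2,R):
GYYYGGGG
GBYYBGGG
GYRYGBGG
GRYYGGGG
GGKKKGGG
GGKKKGGG
GGKKKGGG
After op 6 paint(0,4,G):
GYYYGGGG
GBYYBGGG
GYRYGBGG
GRYYGGGG
GGKKKGGG
GGKKKGGG
GGKKKGGG
After op 7 fill(0,6,R) [23 cells changed]:
GYYYRRRR
GBYYBRRR
GYRYRBRR
GRYYRRRR
GGKKKRRR
GGKKKRRR
GGKKKRRR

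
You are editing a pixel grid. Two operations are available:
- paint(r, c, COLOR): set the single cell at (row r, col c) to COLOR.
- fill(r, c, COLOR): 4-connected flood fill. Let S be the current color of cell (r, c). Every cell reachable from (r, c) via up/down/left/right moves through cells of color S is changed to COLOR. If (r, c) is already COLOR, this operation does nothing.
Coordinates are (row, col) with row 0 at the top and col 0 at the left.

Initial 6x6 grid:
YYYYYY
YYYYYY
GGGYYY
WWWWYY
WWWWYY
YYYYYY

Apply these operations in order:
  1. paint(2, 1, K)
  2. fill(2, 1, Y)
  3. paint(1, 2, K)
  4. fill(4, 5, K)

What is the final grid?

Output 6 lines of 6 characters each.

After op 1 paint(2,1,K):
YYYYYY
YYYYYY
GKGYYY
WWWWYY
WWWWYY
YYYYYY
After op 2 fill(2,1,Y) [1 cells changed]:
YYYYYY
YYYYYY
GYGYYY
WWWWYY
WWWWYY
YYYYYY
After op 3 paint(1,2,K):
YYYYYY
YYKYYY
GYGYYY
WWWWYY
WWWWYY
YYYYYY
After op 4 fill(4,5,K) [25 cells changed]:
KKKKKK
KKKKKK
GKGKKK
WWWWKK
WWWWKK
KKKKKK

Answer: KKKKKK
KKKKKK
GKGKKK
WWWWKK
WWWWKK
KKKKKK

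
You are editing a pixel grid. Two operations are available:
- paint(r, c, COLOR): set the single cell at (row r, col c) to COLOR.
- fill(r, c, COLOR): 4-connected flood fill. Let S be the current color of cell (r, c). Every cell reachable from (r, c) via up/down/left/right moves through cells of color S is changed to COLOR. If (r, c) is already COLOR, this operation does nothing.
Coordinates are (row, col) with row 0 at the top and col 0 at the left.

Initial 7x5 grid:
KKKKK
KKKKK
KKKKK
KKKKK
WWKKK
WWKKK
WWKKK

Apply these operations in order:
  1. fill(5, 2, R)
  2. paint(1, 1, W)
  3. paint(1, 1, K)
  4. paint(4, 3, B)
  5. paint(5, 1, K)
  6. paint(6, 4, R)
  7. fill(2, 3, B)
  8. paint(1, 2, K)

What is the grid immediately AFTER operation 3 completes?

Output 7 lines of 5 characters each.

After op 1 fill(5,2,R) [29 cells changed]:
RRRRR
RRRRR
RRRRR
RRRRR
WWRRR
WWRRR
WWRRR
After op 2 paint(1,1,W):
RRRRR
RWRRR
RRRRR
RRRRR
WWRRR
WWRRR
WWRRR
After op 3 paint(1,1,K):
RRRRR
RKRRR
RRRRR
RRRRR
WWRRR
WWRRR
WWRRR

Answer: RRRRR
RKRRR
RRRRR
RRRRR
WWRRR
WWRRR
WWRRR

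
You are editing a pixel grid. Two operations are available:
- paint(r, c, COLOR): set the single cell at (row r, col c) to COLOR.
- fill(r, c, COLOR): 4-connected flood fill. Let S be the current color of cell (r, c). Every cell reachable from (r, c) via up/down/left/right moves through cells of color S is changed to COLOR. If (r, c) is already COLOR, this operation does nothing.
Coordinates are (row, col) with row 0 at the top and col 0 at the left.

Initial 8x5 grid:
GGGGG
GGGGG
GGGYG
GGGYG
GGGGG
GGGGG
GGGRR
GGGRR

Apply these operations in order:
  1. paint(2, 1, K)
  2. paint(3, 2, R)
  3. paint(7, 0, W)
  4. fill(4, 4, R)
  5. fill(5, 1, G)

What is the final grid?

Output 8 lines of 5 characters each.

After op 1 paint(2,1,K):
GGGGG
GGGGG
GKGYG
GGGYG
GGGGG
GGGGG
GGGRR
GGGRR
After op 2 paint(3,2,R):
GGGGG
GGGGG
GKGYG
GGRYG
GGGGG
GGGGG
GGGRR
GGGRR
After op 3 paint(7,0,W):
GGGGG
GGGGG
GKGYG
GGRYG
GGGGG
GGGGG
GGGRR
WGGRR
After op 4 fill(4,4,R) [31 cells changed]:
RRRRR
RRRRR
RKRYR
RRRYR
RRRRR
RRRRR
RRRRR
WRRRR
After op 5 fill(5,1,G) [36 cells changed]:
GGGGG
GGGGG
GKGYG
GGGYG
GGGGG
GGGGG
GGGGG
WGGGG

Answer: GGGGG
GGGGG
GKGYG
GGGYG
GGGGG
GGGGG
GGGGG
WGGGG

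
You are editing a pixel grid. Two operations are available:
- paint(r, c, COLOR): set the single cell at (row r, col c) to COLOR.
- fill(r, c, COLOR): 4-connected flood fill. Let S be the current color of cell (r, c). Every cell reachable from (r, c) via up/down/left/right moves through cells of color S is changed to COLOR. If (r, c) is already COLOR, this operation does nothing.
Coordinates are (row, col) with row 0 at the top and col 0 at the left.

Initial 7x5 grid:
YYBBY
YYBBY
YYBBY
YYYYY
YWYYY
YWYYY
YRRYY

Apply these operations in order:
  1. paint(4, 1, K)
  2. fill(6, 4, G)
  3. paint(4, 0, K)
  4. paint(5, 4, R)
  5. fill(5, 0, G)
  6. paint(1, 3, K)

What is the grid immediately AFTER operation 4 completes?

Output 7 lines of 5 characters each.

Answer: GGBBG
GGBBG
GGBBG
GGGGG
KKGGG
GWGGR
GRRGG

Derivation:
After op 1 paint(4,1,K):
YYBBY
YYBBY
YYBBY
YYYYY
YKYYY
YWYYY
YRRYY
After op 2 fill(6,4,G) [25 cells changed]:
GGBBG
GGBBG
GGBBG
GGGGG
GKGGG
GWGGG
GRRGG
After op 3 paint(4,0,K):
GGBBG
GGBBG
GGBBG
GGGGG
KKGGG
GWGGG
GRRGG
After op 4 paint(5,4,R):
GGBBG
GGBBG
GGBBG
GGGGG
KKGGG
GWGGR
GRRGG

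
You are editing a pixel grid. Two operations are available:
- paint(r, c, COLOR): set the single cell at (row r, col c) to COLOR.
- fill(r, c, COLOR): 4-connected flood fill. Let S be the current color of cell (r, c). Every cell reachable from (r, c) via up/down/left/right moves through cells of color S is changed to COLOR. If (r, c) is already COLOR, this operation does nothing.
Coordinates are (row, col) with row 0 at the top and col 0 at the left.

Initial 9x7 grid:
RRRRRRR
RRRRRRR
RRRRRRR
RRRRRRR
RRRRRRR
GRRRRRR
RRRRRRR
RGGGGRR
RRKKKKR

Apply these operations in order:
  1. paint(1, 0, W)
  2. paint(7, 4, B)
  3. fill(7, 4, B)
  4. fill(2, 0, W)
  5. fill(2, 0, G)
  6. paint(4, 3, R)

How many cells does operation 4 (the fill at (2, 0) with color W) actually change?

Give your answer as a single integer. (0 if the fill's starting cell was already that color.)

Answer: 53

Derivation:
After op 1 paint(1,0,W):
RRRRRRR
WRRRRRR
RRRRRRR
RRRRRRR
RRRRRRR
GRRRRRR
RRRRRRR
RGGGGRR
RRKKKKR
After op 2 paint(7,4,B):
RRRRRRR
WRRRRRR
RRRRRRR
RRRRRRR
RRRRRRR
GRRRRRR
RRRRRRR
RGGGBRR
RRKKKKR
After op 3 fill(7,4,B) [0 cells changed]:
RRRRRRR
WRRRRRR
RRRRRRR
RRRRRRR
RRRRRRR
GRRRRRR
RRRRRRR
RGGGBRR
RRKKKKR
After op 4 fill(2,0,W) [53 cells changed]:
WWWWWWW
WWWWWWW
WWWWWWW
WWWWWWW
WWWWWWW
GWWWWWW
WWWWWWW
WGGGBWW
WWKKKKW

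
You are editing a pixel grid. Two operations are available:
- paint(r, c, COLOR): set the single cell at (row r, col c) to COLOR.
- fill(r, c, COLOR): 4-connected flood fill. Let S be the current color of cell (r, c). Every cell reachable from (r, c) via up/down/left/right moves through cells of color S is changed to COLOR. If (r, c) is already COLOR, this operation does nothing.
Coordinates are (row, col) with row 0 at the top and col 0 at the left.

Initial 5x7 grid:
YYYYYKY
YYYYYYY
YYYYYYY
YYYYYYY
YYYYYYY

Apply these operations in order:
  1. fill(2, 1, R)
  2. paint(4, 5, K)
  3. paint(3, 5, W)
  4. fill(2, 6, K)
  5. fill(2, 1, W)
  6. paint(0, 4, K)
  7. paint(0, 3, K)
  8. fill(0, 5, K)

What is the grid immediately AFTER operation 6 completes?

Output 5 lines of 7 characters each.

Answer: WWWWKWW
WWWWWWW
WWWWWWW
WWWWWWW
WWWWWWW

Derivation:
After op 1 fill(2,1,R) [34 cells changed]:
RRRRRKR
RRRRRRR
RRRRRRR
RRRRRRR
RRRRRRR
After op 2 paint(4,5,K):
RRRRRKR
RRRRRRR
RRRRRRR
RRRRRRR
RRRRRKR
After op 3 paint(3,5,W):
RRRRRKR
RRRRRRR
RRRRRRR
RRRRRWR
RRRRRKR
After op 4 fill(2,6,K) [32 cells changed]:
KKKKKKK
KKKKKKK
KKKKKKK
KKKKKWK
KKKKKKK
After op 5 fill(2,1,W) [34 cells changed]:
WWWWWWW
WWWWWWW
WWWWWWW
WWWWWWW
WWWWWWW
After op 6 paint(0,4,K):
WWWWKWW
WWWWWWW
WWWWWWW
WWWWWWW
WWWWWWW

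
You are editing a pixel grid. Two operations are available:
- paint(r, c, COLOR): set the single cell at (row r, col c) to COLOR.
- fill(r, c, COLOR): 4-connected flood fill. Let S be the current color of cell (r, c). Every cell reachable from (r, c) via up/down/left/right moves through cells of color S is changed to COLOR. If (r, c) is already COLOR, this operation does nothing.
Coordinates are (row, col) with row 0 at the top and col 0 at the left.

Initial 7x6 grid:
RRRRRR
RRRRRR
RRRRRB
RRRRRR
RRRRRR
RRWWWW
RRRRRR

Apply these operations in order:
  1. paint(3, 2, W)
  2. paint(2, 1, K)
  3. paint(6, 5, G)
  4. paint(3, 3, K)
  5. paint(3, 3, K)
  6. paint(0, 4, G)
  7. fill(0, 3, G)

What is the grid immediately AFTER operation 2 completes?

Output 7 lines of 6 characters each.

After op 1 paint(3,2,W):
RRRRRR
RRRRRR
RRRRRB
RRWRRR
RRRRRR
RRWWWW
RRRRRR
After op 2 paint(2,1,K):
RRRRRR
RRRRRR
RKRRRB
RRWRRR
RRRRRR
RRWWWW
RRRRRR

Answer: RRRRRR
RRRRRR
RKRRRB
RRWRRR
RRRRRR
RRWWWW
RRRRRR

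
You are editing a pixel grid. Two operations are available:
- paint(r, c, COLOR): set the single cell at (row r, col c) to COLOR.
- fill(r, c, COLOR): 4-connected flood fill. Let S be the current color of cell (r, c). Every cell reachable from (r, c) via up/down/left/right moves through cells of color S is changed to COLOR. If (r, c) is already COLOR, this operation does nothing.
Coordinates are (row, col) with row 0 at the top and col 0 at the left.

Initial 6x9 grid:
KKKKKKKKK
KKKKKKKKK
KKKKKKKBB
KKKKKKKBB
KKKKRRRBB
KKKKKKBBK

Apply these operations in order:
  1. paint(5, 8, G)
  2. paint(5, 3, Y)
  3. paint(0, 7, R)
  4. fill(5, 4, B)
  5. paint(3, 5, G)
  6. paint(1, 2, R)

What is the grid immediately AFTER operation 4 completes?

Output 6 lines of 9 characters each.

After op 1 paint(5,8,G):
KKKKKKKKK
KKKKKKKKK
KKKKKKKBB
KKKKKKKBB
KKKKRRRBB
KKKKKKBBG
After op 2 paint(5,3,Y):
KKKKKKKKK
KKKKKKKKK
KKKKKKKBB
KKKKKKKBB
KKKKRRRBB
KKKYKKBBG
After op 3 paint(0,7,R):
KKKKKKKRK
KKKKKKKKK
KKKKKKKBB
KKKKKKKBB
KKKKRRRBB
KKKYKKBBG
After op 4 fill(5,4,B) [2 cells changed]:
KKKKKKKRK
KKKKKKKKK
KKKKKKKBB
KKKKKKKBB
KKKKRRRBB
KKKYBBBBG

Answer: KKKKKKKRK
KKKKKKKKK
KKKKKKKBB
KKKKKKKBB
KKKKRRRBB
KKKYBBBBG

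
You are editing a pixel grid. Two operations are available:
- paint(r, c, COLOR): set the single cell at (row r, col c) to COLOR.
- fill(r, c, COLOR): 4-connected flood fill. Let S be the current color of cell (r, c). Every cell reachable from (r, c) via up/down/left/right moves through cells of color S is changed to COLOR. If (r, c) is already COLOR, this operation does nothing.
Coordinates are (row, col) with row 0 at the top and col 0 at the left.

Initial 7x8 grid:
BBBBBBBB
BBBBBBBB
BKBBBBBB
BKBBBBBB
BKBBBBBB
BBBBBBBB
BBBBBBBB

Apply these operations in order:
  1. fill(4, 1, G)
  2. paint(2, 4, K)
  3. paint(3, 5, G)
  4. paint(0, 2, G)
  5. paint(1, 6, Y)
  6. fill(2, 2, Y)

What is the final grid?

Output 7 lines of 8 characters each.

Answer: YYGYYYYY
YYYYYYYY
YGYYKYYY
YGYYYGYY
YGYYYYYY
YYYYYYYY
YYYYYYYY

Derivation:
After op 1 fill(4,1,G) [3 cells changed]:
BBBBBBBB
BBBBBBBB
BGBBBBBB
BGBBBBBB
BGBBBBBB
BBBBBBBB
BBBBBBBB
After op 2 paint(2,4,K):
BBBBBBBB
BBBBBBBB
BGBBKBBB
BGBBBBBB
BGBBBBBB
BBBBBBBB
BBBBBBBB
After op 3 paint(3,5,G):
BBBBBBBB
BBBBBBBB
BGBBKBBB
BGBBBGBB
BGBBBBBB
BBBBBBBB
BBBBBBBB
After op 4 paint(0,2,G):
BBGBBBBB
BBBBBBBB
BGBBKBBB
BGBBBGBB
BGBBBBBB
BBBBBBBB
BBBBBBBB
After op 5 paint(1,6,Y):
BBGBBBBB
BBBBBBYB
BGBBKBBB
BGBBBGBB
BGBBBBBB
BBBBBBBB
BBBBBBBB
After op 6 fill(2,2,Y) [49 cells changed]:
YYGYYYYY
YYYYYYYY
YGYYKYYY
YGYYYGYY
YGYYYYYY
YYYYYYYY
YYYYYYYY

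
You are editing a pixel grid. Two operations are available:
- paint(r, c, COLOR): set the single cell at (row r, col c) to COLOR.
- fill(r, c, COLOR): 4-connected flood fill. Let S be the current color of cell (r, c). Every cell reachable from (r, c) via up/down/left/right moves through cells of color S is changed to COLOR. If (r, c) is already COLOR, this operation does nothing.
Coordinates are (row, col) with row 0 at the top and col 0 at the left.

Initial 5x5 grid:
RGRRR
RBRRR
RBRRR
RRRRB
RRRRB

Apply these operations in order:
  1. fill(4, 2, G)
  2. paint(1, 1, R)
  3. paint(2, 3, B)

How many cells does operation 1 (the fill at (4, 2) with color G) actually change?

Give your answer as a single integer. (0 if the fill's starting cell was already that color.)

Answer: 20

Derivation:
After op 1 fill(4,2,G) [20 cells changed]:
GGGGG
GBGGG
GBGGG
GGGGB
GGGGB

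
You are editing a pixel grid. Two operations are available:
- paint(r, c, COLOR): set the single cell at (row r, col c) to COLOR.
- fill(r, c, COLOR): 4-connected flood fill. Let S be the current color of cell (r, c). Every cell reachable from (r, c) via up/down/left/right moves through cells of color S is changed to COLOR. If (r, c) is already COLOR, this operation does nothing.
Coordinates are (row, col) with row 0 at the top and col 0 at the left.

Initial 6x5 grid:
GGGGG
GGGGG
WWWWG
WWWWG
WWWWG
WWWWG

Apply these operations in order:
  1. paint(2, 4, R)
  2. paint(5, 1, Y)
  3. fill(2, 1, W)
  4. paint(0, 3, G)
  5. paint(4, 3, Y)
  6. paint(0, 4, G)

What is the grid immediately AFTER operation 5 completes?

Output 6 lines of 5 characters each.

After op 1 paint(2,4,R):
GGGGG
GGGGG
WWWWR
WWWWG
WWWWG
WWWWG
After op 2 paint(5,1,Y):
GGGGG
GGGGG
WWWWR
WWWWG
WWWWG
WYWWG
After op 3 fill(2,1,W) [0 cells changed]:
GGGGG
GGGGG
WWWWR
WWWWG
WWWWG
WYWWG
After op 4 paint(0,3,G):
GGGGG
GGGGG
WWWWR
WWWWG
WWWWG
WYWWG
After op 5 paint(4,3,Y):
GGGGG
GGGGG
WWWWR
WWWWG
WWWYG
WYWWG

Answer: GGGGG
GGGGG
WWWWR
WWWWG
WWWYG
WYWWG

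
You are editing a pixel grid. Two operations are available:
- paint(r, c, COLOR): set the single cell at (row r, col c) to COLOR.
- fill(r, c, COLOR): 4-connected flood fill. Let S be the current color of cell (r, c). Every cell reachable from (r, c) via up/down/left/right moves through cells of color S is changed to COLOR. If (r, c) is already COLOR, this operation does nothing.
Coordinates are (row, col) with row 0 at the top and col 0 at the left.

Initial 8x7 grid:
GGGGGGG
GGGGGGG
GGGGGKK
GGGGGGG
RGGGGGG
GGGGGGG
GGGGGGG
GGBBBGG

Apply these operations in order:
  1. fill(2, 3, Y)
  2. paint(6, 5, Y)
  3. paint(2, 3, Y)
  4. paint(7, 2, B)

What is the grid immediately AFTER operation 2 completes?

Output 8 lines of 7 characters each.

Answer: YYYYYYY
YYYYYYY
YYYYYKK
YYYYYYY
RYYYYYY
YYYYYYY
YYYYYYY
YYBBBYY

Derivation:
After op 1 fill(2,3,Y) [50 cells changed]:
YYYYYYY
YYYYYYY
YYYYYKK
YYYYYYY
RYYYYYY
YYYYYYY
YYYYYYY
YYBBBYY
After op 2 paint(6,5,Y):
YYYYYYY
YYYYYYY
YYYYYKK
YYYYYYY
RYYYYYY
YYYYYYY
YYYYYYY
YYBBBYY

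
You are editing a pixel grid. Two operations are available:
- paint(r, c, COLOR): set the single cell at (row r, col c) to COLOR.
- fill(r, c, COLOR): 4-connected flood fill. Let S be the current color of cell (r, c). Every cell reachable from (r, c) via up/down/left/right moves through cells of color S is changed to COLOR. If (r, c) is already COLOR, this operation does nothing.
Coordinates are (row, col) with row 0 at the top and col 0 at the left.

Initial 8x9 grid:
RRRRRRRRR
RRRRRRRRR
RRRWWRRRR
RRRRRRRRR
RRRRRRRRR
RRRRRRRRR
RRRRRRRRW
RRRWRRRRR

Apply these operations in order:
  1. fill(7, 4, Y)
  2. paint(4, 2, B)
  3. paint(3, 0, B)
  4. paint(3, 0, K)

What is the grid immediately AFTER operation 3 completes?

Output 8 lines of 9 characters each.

After op 1 fill(7,4,Y) [68 cells changed]:
YYYYYYYYY
YYYYYYYYY
YYYWWYYYY
YYYYYYYYY
YYYYYYYYY
YYYYYYYYY
YYYYYYYYW
YYYWYYYYY
After op 2 paint(4,2,B):
YYYYYYYYY
YYYYYYYYY
YYYWWYYYY
YYYYYYYYY
YYBYYYYYY
YYYYYYYYY
YYYYYYYYW
YYYWYYYYY
After op 3 paint(3,0,B):
YYYYYYYYY
YYYYYYYYY
YYYWWYYYY
BYYYYYYYY
YYBYYYYYY
YYYYYYYYY
YYYYYYYYW
YYYWYYYYY

Answer: YYYYYYYYY
YYYYYYYYY
YYYWWYYYY
BYYYYYYYY
YYBYYYYYY
YYYYYYYYY
YYYYYYYYW
YYYWYYYYY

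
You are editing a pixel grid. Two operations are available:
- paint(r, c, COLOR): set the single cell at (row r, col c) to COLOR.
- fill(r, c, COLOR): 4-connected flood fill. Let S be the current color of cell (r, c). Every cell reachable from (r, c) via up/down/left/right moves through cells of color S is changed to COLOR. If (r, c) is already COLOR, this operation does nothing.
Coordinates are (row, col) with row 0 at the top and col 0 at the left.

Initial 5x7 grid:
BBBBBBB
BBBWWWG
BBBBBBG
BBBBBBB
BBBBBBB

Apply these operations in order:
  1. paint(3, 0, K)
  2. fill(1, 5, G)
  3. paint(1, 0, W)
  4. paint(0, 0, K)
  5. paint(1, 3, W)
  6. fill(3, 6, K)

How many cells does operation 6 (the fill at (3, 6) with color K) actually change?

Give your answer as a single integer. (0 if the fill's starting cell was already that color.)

Answer: 27

Derivation:
After op 1 paint(3,0,K):
BBBBBBB
BBBWWWG
BBBBBBG
KBBBBBB
BBBBBBB
After op 2 fill(1,5,G) [3 cells changed]:
BBBBBBB
BBBGGGG
BBBBBBG
KBBBBBB
BBBBBBB
After op 3 paint(1,0,W):
BBBBBBB
WBBGGGG
BBBBBBG
KBBBBBB
BBBBBBB
After op 4 paint(0,0,K):
KBBBBBB
WBBGGGG
BBBBBBG
KBBBBBB
BBBBBBB
After op 5 paint(1,3,W):
KBBBBBB
WBBWGGG
BBBBBBG
KBBBBBB
BBBBBBB
After op 6 fill(3,6,K) [27 cells changed]:
KKKKKKK
WKKWGGG
KKKKKKG
KKKKKKK
KKKKKKK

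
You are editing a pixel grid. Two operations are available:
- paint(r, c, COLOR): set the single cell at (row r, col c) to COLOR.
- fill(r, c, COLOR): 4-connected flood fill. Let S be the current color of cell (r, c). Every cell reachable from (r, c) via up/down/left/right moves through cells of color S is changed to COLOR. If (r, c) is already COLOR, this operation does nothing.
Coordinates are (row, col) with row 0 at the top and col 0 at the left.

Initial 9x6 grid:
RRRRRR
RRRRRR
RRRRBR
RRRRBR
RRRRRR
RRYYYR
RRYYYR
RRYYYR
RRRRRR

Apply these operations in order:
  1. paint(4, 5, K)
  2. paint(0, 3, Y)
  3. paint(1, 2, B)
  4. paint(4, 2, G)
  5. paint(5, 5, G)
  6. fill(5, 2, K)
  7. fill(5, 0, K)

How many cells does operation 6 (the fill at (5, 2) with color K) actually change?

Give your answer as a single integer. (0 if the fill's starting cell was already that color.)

Answer: 9

Derivation:
After op 1 paint(4,5,K):
RRRRRR
RRRRRR
RRRRBR
RRRRBR
RRRRRK
RRYYYR
RRYYYR
RRYYYR
RRRRRR
After op 2 paint(0,3,Y):
RRRYRR
RRRRRR
RRRRBR
RRRRBR
RRRRRK
RRYYYR
RRYYYR
RRYYYR
RRRRRR
After op 3 paint(1,2,B):
RRRYRR
RRBRRR
RRRRBR
RRRRBR
RRRRRK
RRYYYR
RRYYYR
RRYYYR
RRRRRR
After op 4 paint(4,2,G):
RRRYRR
RRBRRR
RRRRBR
RRRRBR
RRGRRK
RRYYYR
RRYYYR
RRYYYR
RRRRRR
After op 5 paint(5,5,G):
RRRYRR
RRBRRR
RRRRBR
RRRRBR
RRGRRK
RRYYYG
RRYYYR
RRYYYR
RRRRRR
After op 6 fill(5,2,K) [9 cells changed]:
RRRYRR
RRBRRR
RRRRBR
RRRRBR
RRGRRK
RRKKKG
RRKKKR
RRKKKR
RRRRRR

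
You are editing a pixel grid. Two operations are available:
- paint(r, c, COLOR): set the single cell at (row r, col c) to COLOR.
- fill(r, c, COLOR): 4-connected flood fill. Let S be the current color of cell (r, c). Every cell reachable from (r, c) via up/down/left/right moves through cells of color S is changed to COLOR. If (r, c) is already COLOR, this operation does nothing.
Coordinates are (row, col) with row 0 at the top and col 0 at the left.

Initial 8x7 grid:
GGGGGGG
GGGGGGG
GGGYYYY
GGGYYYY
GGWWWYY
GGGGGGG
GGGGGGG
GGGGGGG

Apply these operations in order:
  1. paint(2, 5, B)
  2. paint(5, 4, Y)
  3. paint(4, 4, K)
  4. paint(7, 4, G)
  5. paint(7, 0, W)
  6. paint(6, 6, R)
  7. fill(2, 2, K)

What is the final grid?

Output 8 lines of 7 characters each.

After op 1 paint(2,5,B):
GGGGGGG
GGGGGGG
GGGYYBY
GGGYYYY
GGWWWYY
GGGGGGG
GGGGGGG
GGGGGGG
After op 2 paint(5,4,Y):
GGGGGGG
GGGGGGG
GGGYYBY
GGGYYYY
GGWWWYY
GGGGYGG
GGGGGGG
GGGGGGG
After op 3 paint(4,4,K):
GGGGGGG
GGGGGGG
GGGYYBY
GGGYYYY
GGWWKYY
GGGGYGG
GGGGGGG
GGGGGGG
After op 4 paint(7,4,G):
GGGGGGG
GGGGGGG
GGGYYBY
GGGYYYY
GGWWKYY
GGGGYGG
GGGGGGG
GGGGGGG
After op 5 paint(7,0,W):
GGGGGGG
GGGGGGG
GGGYYBY
GGGYYYY
GGWWKYY
GGGGYGG
GGGGGGG
WGGGGGG
After op 6 paint(6,6,R):
GGGGGGG
GGGGGGG
GGGYYBY
GGGYYYY
GGWWKYY
GGGGYGG
GGGGGGR
WGGGGGG
After op 7 fill(2,2,K) [40 cells changed]:
KKKKKKK
KKKKKKK
KKKYYBY
KKKYYYY
KKWWKYY
KKKKYKK
KKKKKKR
WKKKKKK

Answer: KKKKKKK
KKKKKKK
KKKYYBY
KKKYYYY
KKWWKYY
KKKKYKK
KKKKKKR
WKKKKKK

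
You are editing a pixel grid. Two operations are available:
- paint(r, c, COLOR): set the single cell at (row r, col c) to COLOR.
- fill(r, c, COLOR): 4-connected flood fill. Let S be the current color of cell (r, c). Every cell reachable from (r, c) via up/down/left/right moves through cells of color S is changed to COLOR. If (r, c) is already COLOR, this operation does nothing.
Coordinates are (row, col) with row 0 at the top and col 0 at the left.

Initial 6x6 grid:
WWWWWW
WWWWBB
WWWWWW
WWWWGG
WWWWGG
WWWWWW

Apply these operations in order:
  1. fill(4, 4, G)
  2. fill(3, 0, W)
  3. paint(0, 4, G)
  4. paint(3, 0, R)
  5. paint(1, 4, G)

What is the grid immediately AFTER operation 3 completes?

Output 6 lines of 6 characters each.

Answer: WWWWGW
WWWWBB
WWWWWW
WWWWGG
WWWWGG
WWWWWW

Derivation:
After op 1 fill(4,4,G) [0 cells changed]:
WWWWWW
WWWWBB
WWWWWW
WWWWGG
WWWWGG
WWWWWW
After op 2 fill(3,0,W) [0 cells changed]:
WWWWWW
WWWWBB
WWWWWW
WWWWGG
WWWWGG
WWWWWW
After op 3 paint(0,4,G):
WWWWGW
WWWWBB
WWWWWW
WWWWGG
WWWWGG
WWWWWW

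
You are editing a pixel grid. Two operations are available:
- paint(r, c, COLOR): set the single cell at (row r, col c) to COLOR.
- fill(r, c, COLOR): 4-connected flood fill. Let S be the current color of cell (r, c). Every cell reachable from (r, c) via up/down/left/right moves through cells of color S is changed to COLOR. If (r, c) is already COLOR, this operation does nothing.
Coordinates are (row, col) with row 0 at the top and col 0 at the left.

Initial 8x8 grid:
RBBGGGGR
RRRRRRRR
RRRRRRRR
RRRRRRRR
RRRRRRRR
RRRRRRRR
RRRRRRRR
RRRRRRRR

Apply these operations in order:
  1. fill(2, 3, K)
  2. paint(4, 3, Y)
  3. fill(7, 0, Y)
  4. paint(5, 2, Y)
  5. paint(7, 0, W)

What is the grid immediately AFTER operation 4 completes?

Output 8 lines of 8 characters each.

After op 1 fill(2,3,K) [58 cells changed]:
KBBGGGGK
KKKKKKKK
KKKKKKKK
KKKKKKKK
KKKKKKKK
KKKKKKKK
KKKKKKKK
KKKKKKKK
After op 2 paint(4,3,Y):
KBBGGGGK
KKKKKKKK
KKKKKKKK
KKKKKKKK
KKKYKKKK
KKKKKKKK
KKKKKKKK
KKKKKKKK
After op 3 fill(7,0,Y) [57 cells changed]:
YBBGGGGY
YYYYYYYY
YYYYYYYY
YYYYYYYY
YYYYYYYY
YYYYYYYY
YYYYYYYY
YYYYYYYY
After op 4 paint(5,2,Y):
YBBGGGGY
YYYYYYYY
YYYYYYYY
YYYYYYYY
YYYYYYYY
YYYYYYYY
YYYYYYYY
YYYYYYYY

Answer: YBBGGGGY
YYYYYYYY
YYYYYYYY
YYYYYYYY
YYYYYYYY
YYYYYYYY
YYYYYYYY
YYYYYYYY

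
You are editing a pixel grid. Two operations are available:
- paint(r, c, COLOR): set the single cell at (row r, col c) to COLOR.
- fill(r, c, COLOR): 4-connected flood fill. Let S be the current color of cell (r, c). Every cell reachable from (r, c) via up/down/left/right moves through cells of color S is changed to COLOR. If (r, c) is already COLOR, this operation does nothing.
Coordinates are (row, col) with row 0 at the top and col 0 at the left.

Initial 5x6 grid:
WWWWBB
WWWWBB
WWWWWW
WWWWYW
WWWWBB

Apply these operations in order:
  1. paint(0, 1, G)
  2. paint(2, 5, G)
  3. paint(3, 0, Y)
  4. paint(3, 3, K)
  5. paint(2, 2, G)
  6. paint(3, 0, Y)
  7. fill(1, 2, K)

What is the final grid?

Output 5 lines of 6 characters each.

Answer: KGKKBB
KKKKBB
KKGKKG
YKKKYW
KKKKBB

Derivation:
After op 1 paint(0,1,G):
WGWWBB
WWWWBB
WWWWWW
WWWWYW
WWWWBB
After op 2 paint(2,5,G):
WGWWBB
WWWWBB
WWWWWG
WWWWYW
WWWWBB
After op 3 paint(3,0,Y):
WGWWBB
WWWWBB
WWWWWG
YWWWYW
WWWWBB
After op 4 paint(3,3,K):
WGWWBB
WWWWBB
WWWWWG
YWWKYW
WWWWBB
After op 5 paint(2,2,G):
WGWWBB
WWWWBB
WWGWWG
YWWKYW
WWWWBB
After op 6 paint(3,0,Y):
WGWWBB
WWWWBB
WWGWWG
YWWKYW
WWWWBB
After op 7 fill(1,2,K) [17 cells changed]:
KGKKBB
KKKKBB
KKGKKG
YKKKYW
KKKKBB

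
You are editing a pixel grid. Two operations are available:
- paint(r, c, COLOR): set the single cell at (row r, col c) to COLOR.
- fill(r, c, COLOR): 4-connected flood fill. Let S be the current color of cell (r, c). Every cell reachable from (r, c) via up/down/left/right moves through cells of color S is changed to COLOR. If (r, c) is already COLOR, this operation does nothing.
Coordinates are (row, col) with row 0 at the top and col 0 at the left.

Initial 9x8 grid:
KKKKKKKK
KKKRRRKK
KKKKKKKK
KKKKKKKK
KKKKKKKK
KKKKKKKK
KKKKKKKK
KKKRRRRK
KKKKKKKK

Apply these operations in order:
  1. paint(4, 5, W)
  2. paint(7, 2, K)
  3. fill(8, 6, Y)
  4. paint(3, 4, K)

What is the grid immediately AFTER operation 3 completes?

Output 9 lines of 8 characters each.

Answer: YYYYYYYY
YYYRRRYY
YYYYYYYY
YYYYYYYY
YYYYYWYY
YYYYYYYY
YYYYYYYY
YYYRRRRY
YYYYYYYY

Derivation:
After op 1 paint(4,5,W):
KKKKKKKK
KKKRRRKK
KKKKKKKK
KKKKKKKK
KKKKKWKK
KKKKKKKK
KKKKKKKK
KKKRRRRK
KKKKKKKK
After op 2 paint(7,2,K):
KKKKKKKK
KKKRRRKK
KKKKKKKK
KKKKKKKK
KKKKKWKK
KKKKKKKK
KKKKKKKK
KKKRRRRK
KKKKKKKK
After op 3 fill(8,6,Y) [64 cells changed]:
YYYYYYYY
YYYRRRYY
YYYYYYYY
YYYYYYYY
YYYYYWYY
YYYYYYYY
YYYYYYYY
YYYRRRRY
YYYYYYYY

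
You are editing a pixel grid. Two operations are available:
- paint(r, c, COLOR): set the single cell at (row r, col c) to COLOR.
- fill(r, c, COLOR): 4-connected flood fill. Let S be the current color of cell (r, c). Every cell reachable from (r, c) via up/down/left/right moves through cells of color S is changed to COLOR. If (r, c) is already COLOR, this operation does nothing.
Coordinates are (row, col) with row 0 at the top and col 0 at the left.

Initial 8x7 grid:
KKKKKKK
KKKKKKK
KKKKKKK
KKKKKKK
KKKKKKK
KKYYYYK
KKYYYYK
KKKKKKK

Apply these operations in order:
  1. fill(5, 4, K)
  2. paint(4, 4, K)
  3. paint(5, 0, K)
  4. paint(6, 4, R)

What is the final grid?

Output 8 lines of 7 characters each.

Answer: KKKKKKK
KKKKKKK
KKKKKKK
KKKKKKK
KKKKKKK
KKKKKKK
KKKKRKK
KKKKKKK

Derivation:
After op 1 fill(5,4,K) [8 cells changed]:
KKKKKKK
KKKKKKK
KKKKKKK
KKKKKKK
KKKKKKK
KKKKKKK
KKKKKKK
KKKKKKK
After op 2 paint(4,4,K):
KKKKKKK
KKKKKKK
KKKKKKK
KKKKKKK
KKKKKKK
KKKKKKK
KKKKKKK
KKKKKKK
After op 3 paint(5,0,K):
KKKKKKK
KKKKKKK
KKKKKKK
KKKKKKK
KKKKKKK
KKKKKKK
KKKKKKK
KKKKKKK
After op 4 paint(6,4,R):
KKKKKKK
KKKKKKK
KKKKKKK
KKKKKKK
KKKKKKK
KKKKKKK
KKKKRKK
KKKKKKK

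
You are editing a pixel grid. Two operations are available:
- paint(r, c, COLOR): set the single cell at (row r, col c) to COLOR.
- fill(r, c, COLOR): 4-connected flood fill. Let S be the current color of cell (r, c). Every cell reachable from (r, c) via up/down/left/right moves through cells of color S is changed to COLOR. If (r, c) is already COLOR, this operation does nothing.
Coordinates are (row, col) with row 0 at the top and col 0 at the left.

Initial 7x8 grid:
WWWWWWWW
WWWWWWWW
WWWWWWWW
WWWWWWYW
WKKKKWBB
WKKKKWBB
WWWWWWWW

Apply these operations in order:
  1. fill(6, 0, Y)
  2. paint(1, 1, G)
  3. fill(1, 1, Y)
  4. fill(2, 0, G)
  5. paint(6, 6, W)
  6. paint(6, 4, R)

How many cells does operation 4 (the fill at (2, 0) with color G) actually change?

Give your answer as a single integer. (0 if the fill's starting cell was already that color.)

Answer: 44

Derivation:
After op 1 fill(6,0,Y) [43 cells changed]:
YYYYYYYY
YYYYYYYY
YYYYYYYY
YYYYYYYY
YKKKKYBB
YKKKKYBB
YYYYYYYY
After op 2 paint(1,1,G):
YYYYYYYY
YGYYYYYY
YYYYYYYY
YYYYYYYY
YKKKKYBB
YKKKKYBB
YYYYYYYY
After op 3 fill(1,1,Y) [1 cells changed]:
YYYYYYYY
YYYYYYYY
YYYYYYYY
YYYYYYYY
YKKKKYBB
YKKKKYBB
YYYYYYYY
After op 4 fill(2,0,G) [44 cells changed]:
GGGGGGGG
GGGGGGGG
GGGGGGGG
GGGGGGGG
GKKKKGBB
GKKKKGBB
GGGGGGGG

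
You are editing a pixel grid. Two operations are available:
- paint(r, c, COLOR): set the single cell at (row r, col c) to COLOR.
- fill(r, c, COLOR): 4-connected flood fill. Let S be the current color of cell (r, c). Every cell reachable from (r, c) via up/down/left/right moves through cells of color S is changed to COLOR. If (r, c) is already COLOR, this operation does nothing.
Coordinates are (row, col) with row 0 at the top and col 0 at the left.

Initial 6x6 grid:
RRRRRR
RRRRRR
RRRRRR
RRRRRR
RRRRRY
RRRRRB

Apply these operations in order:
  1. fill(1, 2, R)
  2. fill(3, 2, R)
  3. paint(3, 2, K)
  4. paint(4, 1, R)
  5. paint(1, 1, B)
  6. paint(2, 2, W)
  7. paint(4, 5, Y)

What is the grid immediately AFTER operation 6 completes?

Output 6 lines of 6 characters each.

Answer: RRRRRR
RBRRRR
RRWRRR
RRKRRR
RRRRRY
RRRRRB

Derivation:
After op 1 fill(1,2,R) [0 cells changed]:
RRRRRR
RRRRRR
RRRRRR
RRRRRR
RRRRRY
RRRRRB
After op 2 fill(3,2,R) [0 cells changed]:
RRRRRR
RRRRRR
RRRRRR
RRRRRR
RRRRRY
RRRRRB
After op 3 paint(3,2,K):
RRRRRR
RRRRRR
RRRRRR
RRKRRR
RRRRRY
RRRRRB
After op 4 paint(4,1,R):
RRRRRR
RRRRRR
RRRRRR
RRKRRR
RRRRRY
RRRRRB
After op 5 paint(1,1,B):
RRRRRR
RBRRRR
RRRRRR
RRKRRR
RRRRRY
RRRRRB
After op 6 paint(2,2,W):
RRRRRR
RBRRRR
RRWRRR
RRKRRR
RRRRRY
RRRRRB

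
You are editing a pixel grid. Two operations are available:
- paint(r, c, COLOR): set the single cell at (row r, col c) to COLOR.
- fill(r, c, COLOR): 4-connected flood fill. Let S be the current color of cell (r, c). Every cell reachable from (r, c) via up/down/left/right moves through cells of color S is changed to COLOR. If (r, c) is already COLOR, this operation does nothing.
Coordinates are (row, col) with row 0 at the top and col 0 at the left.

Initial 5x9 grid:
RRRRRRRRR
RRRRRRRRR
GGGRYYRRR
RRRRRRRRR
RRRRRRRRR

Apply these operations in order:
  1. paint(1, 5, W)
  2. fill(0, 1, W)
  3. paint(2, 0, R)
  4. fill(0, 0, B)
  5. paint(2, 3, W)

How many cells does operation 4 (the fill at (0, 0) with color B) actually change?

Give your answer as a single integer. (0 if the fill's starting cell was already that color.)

After op 1 paint(1,5,W):
RRRRRRRRR
RRRRRWRRR
GGGRYYRRR
RRRRRRRRR
RRRRRRRRR
After op 2 fill(0,1,W) [39 cells changed]:
WWWWWWWWW
WWWWWWWWW
GGGWYYWWW
WWWWWWWWW
WWWWWWWWW
After op 3 paint(2,0,R):
WWWWWWWWW
WWWWWWWWW
RGGWYYWWW
WWWWWWWWW
WWWWWWWWW
After op 4 fill(0,0,B) [40 cells changed]:
BBBBBBBBB
BBBBBBBBB
RGGBYYBBB
BBBBBBBBB
BBBBBBBBB

Answer: 40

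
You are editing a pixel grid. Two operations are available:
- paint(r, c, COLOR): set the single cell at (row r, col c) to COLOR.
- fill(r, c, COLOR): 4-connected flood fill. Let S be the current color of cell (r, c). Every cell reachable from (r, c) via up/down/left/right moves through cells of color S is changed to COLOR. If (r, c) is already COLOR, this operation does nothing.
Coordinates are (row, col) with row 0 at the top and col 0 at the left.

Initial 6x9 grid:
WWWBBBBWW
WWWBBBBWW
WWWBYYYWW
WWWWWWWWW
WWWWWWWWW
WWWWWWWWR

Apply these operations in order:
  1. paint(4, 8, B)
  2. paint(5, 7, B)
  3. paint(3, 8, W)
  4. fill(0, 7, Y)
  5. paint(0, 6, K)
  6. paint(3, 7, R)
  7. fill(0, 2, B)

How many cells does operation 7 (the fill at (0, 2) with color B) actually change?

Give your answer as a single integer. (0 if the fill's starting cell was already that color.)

Answer: 41

Derivation:
After op 1 paint(4,8,B):
WWWBBBBWW
WWWBBBBWW
WWWBYYYWW
WWWWWWWWW
WWWWWWWWB
WWWWWWWWR
After op 2 paint(5,7,B):
WWWBBBBWW
WWWBBBBWW
WWWBYYYWW
WWWWWWWWW
WWWWWWWWB
WWWWWWWBR
After op 3 paint(3,8,W):
WWWBBBBWW
WWWBBBBWW
WWWBYYYWW
WWWWWWWWW
WWWWWWWWB
WWWWWWWBR
After op 4 fill(0,7,Y) [39 cells changed]:
YYYBBBBYY
YYYBBBBYY
YYYBYYYYY
YYYYYYYYY
YYYYYYYYB
YYYYYYYBR
After op 5 paint(0,6,K):
YYYBBBKYY
YYYBBBBYY
YYYBYYYYY
YYYYYYYYY
YYYYYYYYB
YYYYYYYBR
After op 6 paint(3,7,R):
YYYBBBKYY
YYYBBBBYY
YYYBYYYYY
YYYYYYYRY
YYYYYYYYB
YYYYYYYBR
After op 7 fill(0,2,B) [41 cells changed]:
BBBBBBKBB
BBBBBBBBB
BBBBBBBBB
BBBBBBBRB
BBBBBBBBB
BBBBBBBBR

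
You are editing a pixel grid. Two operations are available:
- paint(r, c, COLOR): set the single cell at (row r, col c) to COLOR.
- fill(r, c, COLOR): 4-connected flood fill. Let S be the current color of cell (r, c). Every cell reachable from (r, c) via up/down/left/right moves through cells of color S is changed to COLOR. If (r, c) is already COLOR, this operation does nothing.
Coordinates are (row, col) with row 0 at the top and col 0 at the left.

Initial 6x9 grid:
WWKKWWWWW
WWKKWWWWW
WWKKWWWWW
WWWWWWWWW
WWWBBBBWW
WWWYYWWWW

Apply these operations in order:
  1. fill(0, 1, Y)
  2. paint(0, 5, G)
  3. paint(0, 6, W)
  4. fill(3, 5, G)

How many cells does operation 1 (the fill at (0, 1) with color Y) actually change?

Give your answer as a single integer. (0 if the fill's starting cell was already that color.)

Answer: 42

Derivation:
After op 1 fill(0,1,Y) [42 cells changed]:
YYKKYYYYY
YYKKYYYYY
YYKKYYYYY
YYYYYYYYY
YYYBBBBYY
YYYYYYYYY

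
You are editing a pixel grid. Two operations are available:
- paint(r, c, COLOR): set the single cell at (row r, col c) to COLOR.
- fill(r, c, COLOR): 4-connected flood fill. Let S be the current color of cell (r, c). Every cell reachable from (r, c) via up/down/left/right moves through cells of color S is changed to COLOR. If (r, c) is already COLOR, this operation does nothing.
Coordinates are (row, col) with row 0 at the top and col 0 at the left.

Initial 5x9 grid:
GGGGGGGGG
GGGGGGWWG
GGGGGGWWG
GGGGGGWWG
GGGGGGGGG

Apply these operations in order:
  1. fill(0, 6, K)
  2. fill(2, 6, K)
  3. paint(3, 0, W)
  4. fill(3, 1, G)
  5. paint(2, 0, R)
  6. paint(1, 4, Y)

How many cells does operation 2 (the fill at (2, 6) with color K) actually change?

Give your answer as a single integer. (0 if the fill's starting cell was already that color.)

After op 1 fill(0,6,K) [39 cells changed]:
KKKKKKKKK
KKKKKKWWK
KKKKKKWWK
KKKKKKWWK
KKKKKKKKK
After op 2 fill(2,6,K) [6 cells changed]:
KKKKKKKKK
KKKKKKKKK
KKKKKKKKK
KKKKKKKKK
KKKKKKKKK

Answer: 6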